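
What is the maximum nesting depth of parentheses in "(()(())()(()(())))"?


Input: "(()(())()(()(())))"
Tracking depth:
  Position 0 '(': depth becomes 1
  Position 1 '(': depth becomes 2
  Position 2 ')': depth becomes 1
  Position 3 '(': depth becomes 2
  Position 4 '(': depth becomes 3
  Position 5 ')': depth becomes 2
  Position 6 ')': depth becomes 1
  Position 7 '(': depth becomes 2
  Position 8 ')': depth becomes 1
  Position 9 '(': depth becomes 2
  Position 10 '(': depth becomes 3
  Position 11 ')': depth becomes 2
  Position 12 '(': depth becomes 3
  Position 13 '(': depth becomes 4
  Position 14 ')': depth becomes 3
  Position 15 ')': depth becomes 2
  Position 16 ')': depth becomes 1
  Position 17 ')': depth becomes 0
Maximum depth reached: 4

4


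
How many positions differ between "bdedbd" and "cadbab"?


Comparing "bdedbd" and "cadbab" position by position:
  Position 0: 'b' vs 'c' => DIFFER
  Position 1: 'd' vs 'a' => DIFFER
  Position 2: 'e' vs 'd' => DIFFER
  Position 3: 'd' vs 'b' => DIFFER
  Position 4: 'b' vs 'a' => DIFFER
  Position 5: 'd' vs 'b' => DIFFER
Positions that differ: 6

6


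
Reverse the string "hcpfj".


Input: hcpfj
Reading characters right to left:
  Position 4: 'j'
  Position 3: 'f'
  Position 2: 'p'
  Position 1: 'c'
  Position 0: 'h'
Reversed: jfpch

jfpch


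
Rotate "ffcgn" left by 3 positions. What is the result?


Input: "ffcgn", rotate left by 3
First 3 characters: "ffc"
Remaining characters: "gn"
Concatenate remaining + first: "gn" + "ffc" = "gnffc"

gnffc


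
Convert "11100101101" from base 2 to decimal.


Input: "11100101101" in base 2
Positional expansion:
  Digit '1' (value 1) x 2^10 = 1024
  Digit '1' (value 1) x 2^9 = 512
  Digit '1' (value 1) x 2^8 = 256
  Digit '0' (value 0) x 2^7 = 0
  Digit '0' (value 0) x 2^6 = 0
  Digit '1' (value 1) x 2^5 = 32
  Digit '0' (value 0) x 2^4 = 0
  Digit '1' (value 1) x 2^3 = 8
  Digit '1' (value 1) x 2^2 = 4
  Digit '0' (value 0) x 2^1 = 0
  Digit '1' (value 1) x 2^0 = 1
Sum = 1837

1837


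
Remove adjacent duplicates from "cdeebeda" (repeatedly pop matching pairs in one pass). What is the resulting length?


Input: cdeebeda
Stack-based adjacent duplicate removal:
  Read 'c': push. Stack: c
  Read 'd': push. Stack: cd
  Read 'e': push. Stack: cde
  Read 'e': matches stack top 'e' => pop. Stack: cd
  Read 'b': push. Stack: cdb
  Read 'e': push. Stack: cdbe
  Read 'd': push. Stack: cdbed
  Read 'a': push. Stack: cdbeda
Final stack: "cdbeda" (length 6)

6


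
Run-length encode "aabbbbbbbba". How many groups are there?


Input: aabbbbbbbba
Scanning for consecutive runs:
  Group 1: 'a' x 2 (positions 0-1)
  Group 2: 'b' x 8 (positions 2-9)
  Group 3: 'a' x 1 (positions 10-10)
Total groups: 3

3


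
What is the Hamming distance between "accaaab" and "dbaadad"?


Comparing "accaaab" and "dbaadad" position by position:
  Position 0: 'a' vs 'd' => differ
  Position 1: 'c' vs 'b' => differ
  Position 2: 'c' vs 'a' => differ
  Position 3: 'a' vs 'a' => same
  Position 4: 'a' vs 'd' => differ
  Position 5: 'a' vs 'a' => same
  Position 6: 'b' vs 'd' => differ
Total differences (Hamming distance): 5

5


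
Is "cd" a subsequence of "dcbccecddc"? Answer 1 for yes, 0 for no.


Check if "cd" is a subsequence of "dcbccecddc"
Greedy scan:
  Position 0 ('d'): no match needed
  Position 1 ('c'): matches sub[0] = 'c'
  Position 2 ('b'): no match needed
  Position 3 ('c'): no match needed
  Position 4 ('c'): no match needed
  Position 5 ('e'): no match needed
  Position 6 ('c'): no match needed
  Position 7 ('d'): matches sub[1] = 'd'
  Position 8 ('d'): no match needed
  Position 9 ('c'): no match needed
All 2 characters matched => is a subsequence

1


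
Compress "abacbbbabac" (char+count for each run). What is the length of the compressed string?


Input: abacbbbabac
Runs:
  'a' x 1 => "a1"
  'b' x 1 => "b1"
  'a' x 1 => "a1"
  'c' x 1 => "c1"
  'b' x 3 => "b3"
  'a' x 1 => "a1"
  'b' x 1 => "b1"
  'a' x 1 => "a1"
  'c' x 1 => "c1"
Compressed: "a1b1a1c1b3a1b1a1c1"
Compressed length: 18

18


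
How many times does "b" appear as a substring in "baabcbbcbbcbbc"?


Searching for "b" in "baabcbbcbbcbbc"
Scanning each position:
  Position 0: "b" => MATCH
  Position 1: "a" => no
  Position 2: "a" => no
  Position 3: "b" => MATCH
  Position 4: "c" => no
  Position 5: "b" => MATCH
  Position 6: "b" => MATCH
  Position 7: "c" => no
  Position 8: "b" => MATCH
  Position 9: "b" => MATCH
  Position 10: "c" => no
  Position 11: "b" => MATCH
  Position 12: "b" => MATCH
  Position 13: "c" => no
Total occurrences: 8

8


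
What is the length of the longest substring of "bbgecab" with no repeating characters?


Input: "bbgecab"
Sliding window (track last position of each char):
  Position 0 ('b'): window [0,0] length 1 -- new best
  Position 1 ('b'): repeat (last at 0), move window start to 1
  Position 1 ('b'): window [1,1] length 1
  Position 2 ('g'): window [1,2] length 2 -- new best
  Position 3 ('e'): window [1,3] length 3 -- new best
  Position 4 ('c'): window [1,4] length 4 -- new best
  Position 5 ('a'): window [1,5] length 5 -- new best
  Position 6 ('b'): repeat (last at 1), move window start to 2
  Position 6 ('b'): window [2,6] length 5
Longest substring with no repeats: "bgeca" with length 5

5


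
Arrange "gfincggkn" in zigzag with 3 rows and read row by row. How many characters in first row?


Zigzag "gfincggkn" into 3 rows:
Placing characters:
  'g' => row 0
  'f' => row 1
  'i' => row 2
  'n' => row 1
  'c' => row 0
  'g' => row 1
  'g' => row 2
  'k' => row 1
  'n' => row 0
Rows:
  Row 0: "gcn"
  Row 1: "fngk"
  Row 2: "ig"
First row length: 3

3


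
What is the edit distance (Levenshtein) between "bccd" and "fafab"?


Computing edit distance: "bccd" -> "fafab"
DP table:
           f    a    f    a    b
      0    1    2    3    4    5
  b   1    1    2    3    4    4
  c   2    2    2    3    4    5
  c   3    3    3    3    4    5
  d   4    4    4    4    4    5
Edit distance = dp[4][5] = 5

5


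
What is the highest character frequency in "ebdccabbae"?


Input: ebdccabbae
Character counts:
  'a': 2
  'b': 3
  'c': 2
  'd': 1
  'e': 2
Maximum frequency: 3

3


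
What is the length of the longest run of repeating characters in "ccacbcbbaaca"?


Input: "ccacbcbbaaca"
Scanning for longest run:
  Position 1 ('c'): continues run of 'c', length=2
  Position 2 ('a'): new char, reset run to 1
  Position 3 ('c'): new char, reset run to 1
  Position 4 ('b'): new char, reset run to 1
  Position 5 ('c'): new char, reset run to 1
  Position 6 ('b'): new char, reset run to 1
  Position 7 ('b'): continues run of 'b', length=2
  Position 8 ('a'): new char, reset run to 1
  Position 9 ('a'): continues run of 'a', length=2
  Position 10 ('c'): new char, reset run to 1
  Position 11 ('a'): new char, reset run to 1
Longest run: 'c' with length 2

2


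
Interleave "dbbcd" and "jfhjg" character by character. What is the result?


Interleaving "dbbcd" and "jfhjg":
  Position 0: 'd' from first, 'j' from second => "dj"
  Position 1: 'b' from first, 'f' from second => "bf"
  Position 2: 'b' from first, 'h' from second => "bh"
  Position 3: 'c' from first, 'j' from second => "cj"
  Position 4: 'd' from first, 'g' from second => "dg"
Result: djbfbhcjdg

djbfbhcjdg


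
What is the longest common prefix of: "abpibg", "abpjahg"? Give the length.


Words: abpibg, abpjahg
  Position 0: all 'a' => match
  Position 1: all 'b' => match
  Position 2: all 'p' => match
  Position 3: ('i', 'j') => mismatch, stop
LCP = "abp" (length 3)

3


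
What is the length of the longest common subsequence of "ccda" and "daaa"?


LCS of "ccda" and "daaa"
DP table:
           d    a    a    a
      0    0    0    0    0
  c   0    0    0    0    0
  c   0    0    0    0    0
  d   0    1    1    1    1
  a   0    1    2    2    2
LCS length = dp[4][4] = 2

2


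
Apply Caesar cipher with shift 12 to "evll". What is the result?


Caesar cipher: shift "evll" by 12
  'e' (pos 4) + 12 = pos 16 = 'q'
  'v' (pos 21) + 12 = pos 7 = 'h'
  'l' (pos 11) + 12 = pos 23 = 'x'
  'l' (pos 11) + 12 = pos 23 = 'x'
Result: qhxx

qhxx


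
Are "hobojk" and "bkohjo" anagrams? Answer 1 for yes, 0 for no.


Strings: "hobojk", "bkohjo"
Sorted first:  bhjkoo
Sorted second: bhjkoo
Sorted forms match => anagrams

1


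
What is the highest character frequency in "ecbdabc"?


Input: ecbdabc
Character counts:
  'a': 1
  'b': 2
  'c': 2
  'd': 1
  'e': 1
Maximum frequency: 2

2


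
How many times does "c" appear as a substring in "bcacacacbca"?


Searching for "c" in "bcacacacbca"
Scanning each position:
  Position 0: "b" => no
  Position 1: "c" => MATCH
  Position 2: "a" => no
  Position 3: "c" => MATCH
  Position 4: "a" => no
  Position 5: "c" => MATCH
  Position 6: "a" => no
  Position 7: "c" => MATCH
  Position 8: "b" => no
  Position 9: "c" => MATCH
  Position 10: "a" => no
Total occurrences: 5

5


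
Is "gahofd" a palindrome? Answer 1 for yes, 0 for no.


Input: gahofd
Reversed: dfohag
  Compare pos 0 ('g') with pos 5 ('d'): MISMATCH
  Compare pos 1 ('a') with pos 4 ('f'): MISMATCH
  Compare pos 2 ('h') with pos 3 ('o'): MISMATCH
Result: not a palindrome

0


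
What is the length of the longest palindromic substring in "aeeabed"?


Input: "aeeabed"
Checking substrings for palindromes:
  [0:4] "aeea" (len 4) => palindrome
  [1:3] "ee" (len 2) => palindrome
Longest palindromic substring: "aeea" with length 4

4


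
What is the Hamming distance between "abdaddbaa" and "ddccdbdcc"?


Comparing "abdaddbaa" and "ddccdbdcc" position by position:
  Position 0: 'a' vs 'd' => differ
  Position 1: 'b' vs 'd' => differ
  Position 2: 'd' vs 'c' => differ
  Position 3: 'a' vs 'c' => differ
  Position 4: 'd' vs 'd' => same
  Position 5: 'd' vs 'b' => differ
  Position 6: 'b' vs 'd' => differ
  Position 7: 'a' vs 'c' => differ
  Position 8: 'a' vs 'c' => differ
Total differences (Hamming distance): 8

8


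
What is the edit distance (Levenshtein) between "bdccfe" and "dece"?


Computing edit distance: "bdccfe" -> "dece"
DP table:
           d    e    c    e
      0    1    2    3    4
  b   1    1    2    3    4
  d   2    1    2    3    4
  c   3    2    2    2    3
  c   4    3    3    2    3
  f   5    4    4    3    3
  e   6    5    4    4    3
Edit distance = dp[6][4] = 3

3


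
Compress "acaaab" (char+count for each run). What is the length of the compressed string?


Input: acaaab
Runs:
  'a' x 1 => "a1"
  'c' x 1 => "c1"
  'a' x 3 => "a3"
  'b' x 1 => "b1"
Compressed: "a1c1a3b1"
Compressed length: 8

8


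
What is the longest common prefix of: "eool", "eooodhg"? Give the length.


Words: eool, eooodhg
  Position 0: all 'e' => match
  Position 1: all 'o' => match
  Position 2: all 'o' => match
  Position 3: ('l', 'o') => mismatch, stop
LCP = "eoo" (length 3)

3


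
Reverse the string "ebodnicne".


Input: ebodnicne
Reading characters right to left:
  Position 8: 'e'
  Position 7: 'n'
  Position 6: 'c'
  Position 5: 'i'
  Position 4: 'n'
  Position 3: 'd'
  Position 2: 'o'
  Position 1: 'b'
  Position 0: 'e'
Reversed: encindobe

encindobe


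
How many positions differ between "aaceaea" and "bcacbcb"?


Comparing "aaceaea" and "bcacbcb" position by position:
  Position 0: 'a' vs 'b' => DIFFER
  Position 1: 'a' vs 'c' => DIFFER
  Position 2: 'c' vs 'a' => DIFFER
  Position 3: 'e' vs 'c' => DIFFER
  Position 4: 'a' vs 'b' => DIFFER
  Position 5: 'e' vs 'c' => DIFFER
  Position 6: 'a' vs 'b' => DIFFER
Positions that differ: 7

7


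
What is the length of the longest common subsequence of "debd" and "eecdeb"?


LCS of "debd" and "eecdeb"
DP table:
           e    e    c    d    e    b
      0    0    0    0    0    0    0
  d   0    0    0    0    1    1    1
  e   0    1    1    1    1    2    2
  b   0    1    1    1    1    2    3
  d   0    1    1    1    2    2    3
LCS length = dp[4][6] = 3

3


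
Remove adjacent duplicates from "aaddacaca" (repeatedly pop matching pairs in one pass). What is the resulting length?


Input: aaddacaca
Stack-based adjacent duplicate removal:
  Read 'a': push. Stack: a
  Read 'a': matches stack top 'a' => pop. Stack: (empty)
  Read 'd': push. Stack: d
  Read 'd': matches stack top 'd' => pop. Stack: (empty)
  Read 'a': push. Stack: a
  Read 'c': push. Stack: ac
  Read 'a': push. Stack: aca
  Read 'c': push. Stack: acac
  Read 'a': push. Stack: acaca
Final stack: "acaca" (length 5)

5


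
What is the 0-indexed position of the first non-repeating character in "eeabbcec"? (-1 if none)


Input: eeabbcec
Character frequencies:
  'a': 1
  'b': 2
  'c': 2
  'e': 3
Scanning left to right for freq == 1:
  Position 0 ('e'): freq=3, skip
  Position 1 ('e'): freq=3, skip
  Position 2 ('a'): unique! => answer = 2

2


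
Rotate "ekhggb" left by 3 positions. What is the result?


Input: "ekhggb", rotate left by 3
First 3 characters: "ekh"
Remaining characters: "ggb"
Concatenate remaining + first: "ggb" + "ekh" = "ggbekh"

ggbekh


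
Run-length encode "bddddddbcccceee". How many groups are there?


Input: bddddddbcccceee
Scanning for consecutive runs:
  Group 1: 'b' x 1 (positions 0-0)
  Group 2: 'd' x 6 (positions 1-6)
  Group 3: 'b' x 1 (positions 7-7)
  Group 4: 'c' x 4 (positions 8-11)
  Group 5: 'e' x 3 (positions 12-14)
Total groups: 5

5


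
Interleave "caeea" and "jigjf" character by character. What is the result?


Interleaving "caeea" and "jigjf":
  Position 0: 'c' from first, 'j' from second => "cj"
  Position 1: 'a' from first, 'i' from second => "ai"
  Position 2: 'e' from first, 'g' from second => "eg"
  Position 3: 'e' from first, 'j' from second => "ej"
  Position 4: 'a' from first, 'f' from second => "af"
Result: cjaiegejaf

cjaiegejaf


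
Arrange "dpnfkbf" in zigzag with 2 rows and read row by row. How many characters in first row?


Zigzag "dpnfkbf" into 2 rows:
Placing characters:
  'd' => row 0
  'p' => row 1
  'n' => row 0
  'f' => row 1
  'k' => row 0
  'b' => row 1
  'f' => row 0
Rows:
  Row 0: "dnkf"
  Row 1: "pfb"
First row length: 4

4


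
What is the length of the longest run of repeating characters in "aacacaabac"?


Input: "aacacaabac"
Scanning for longest run:
  Position 1 ('a'): continues run of 'a', length=2
  Position 2 ('c'): new char, reset run to 1
  Position 3 ('a'): new char, reset run to 1
  Position 4 ('c'): new char, reset run to 1
  Position 5 ('a'): new char, reset run to 1
  Position 6 ('a'): continues run of 'a', length=2
  Position 7 ('b'): new char, reset run to 1
  Position 8 ('a'): new char, reset run to 1
  Position 9 ('c'): new char, reset run to 1
Longest run: 'a' with length 2

2


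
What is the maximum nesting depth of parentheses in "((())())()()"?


Input: "((())())()()"
Tracking depth:
  Position 0 '(': depth becomes 1
  Position 1 '(': depth becomes 2
  Position 2 '(': depth becomes 3
  Position 3 ')': depth becomes 2
  Position 4 ')': depth becomes 1
  Position 5 '(': depth becomes 2
  Position 6 ')': depth becomes 1
  Position 7 ')': depth becomes 0
  Position 8 '(': depth becomes 1
  Position 9 ')': depth becomes 0
  Position 10 '(': depth becomes 1
  Position 11 ')': depth becomes 0
Maximum depth reached: 3

3


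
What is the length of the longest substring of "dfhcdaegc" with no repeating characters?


Input: "dfhcdaegc"
Sliding window (track last position of each char):
  Position 0 ('d'): window [0,0] length 1 -- new best
  Position 1 ('f'): window [0,1] length 2 -- new best
  Position 2 ('h'): window [0,2] length 3 -- new best
  Position 3 ('c'): window [0,3] length 4 -- new best
  Position 4 ('d'): repeat (last at 0), move window start to 1
  Position 4 ('d'): window [1,4] length 4
  Position 5 ('a'): window [1,5] length 5 -- new best
  Position 6 ('e'): window [1,6] length 6 -- new best
  Position 7 ('g'): window [1,7] length 7 -- new best
  Position 8 ('c'): repeat (last at 3), move window start to 4
  Position 8 ('c'): window [4,8] length 5
Longest substring with no repeats: "fhcdaeg" with length 7

7


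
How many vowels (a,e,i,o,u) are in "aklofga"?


Input: aklofga
Checking each character:
  'a' at position 0: vowel (running total: 1)
  'k' at position 1: consonant
  'l' at position 2: consonant
  'o' at position 3: vowel (running total: 2)
  'f' at position 4: consonant
  'g' at position 5: consonant
  'a' at position 6: vowel (running total: 3)
Total vowels: 3

3


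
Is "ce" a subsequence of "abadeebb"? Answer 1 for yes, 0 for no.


Check if "ce" is a subsequence of "abadeebb"
Greedy scan:
  Position 0 ('a'): no match needed
  Position 1 ('b'): no match needed
  Position 2 ('a'): no match needed
  Position 3 ('d'): no match needed
  Position 4 ('e'): no match needed
  Position 5 ('e'): no match needed
  Position 6 ('b'): no match needed
  Position 7 ('b'): no match needed
Only matched 0/2 characters => not a subsequence

0


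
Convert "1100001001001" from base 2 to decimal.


Input: "1100001001001" in base 2
Positional expansion:
  Digit '1' (value 1) x 2^12 = 4096
  Digit '1' (value 1) x 2^11 = 2048
  Digit '0' (value 0) x 2^10 = 0
  Digit '0' (value 0) x 2^9 = 0
  Digit '0' (value 0) x 2^8 = 0
  Digit '0' (value 0) x 2^7 = 0
  Digit '1' (value 1) x 2^6 = 64
  Digit '0' (value 0) x 2^5 = 0
  Digit '0' (value 0) x 2^4 = 0
  Digit '1' (value 1) x 2^3 = 8
  Digit '0' (value 0) x 2^2 = 0
  Digit '0' (value 0) x 2^1 = 0
  Digit '1' (value 1) x 2^0 = 1
Sum = 6217

6217


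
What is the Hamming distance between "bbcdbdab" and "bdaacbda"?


Comparing "bbcdbdab" and "bdaacbda" position by position:
  Position 0: 'b' vs 'b' => same
  Position 1: 'b' vs 'd' => differ
  Position 2: 'c' vs 'a' => differ
  Position 3: 'd' vs 'a' => differ
  Position 4: 'b' vs 'c' => differ
  Position 5: 'd' vs 'b' => differ
  Position 6: 'a' vs 'd' => differ
  Position 7: 'b' vs 'a' => differ
Total differences (Hamming distance): 7

7


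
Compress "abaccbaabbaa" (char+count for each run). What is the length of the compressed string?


Input: abaccbaabbaa
Runs:
  'a' x 1 => "a1"
  'b' x 1 => "b1"
  'a' x 1 => "a1"
  'c' x 2 => "c2"
  'b' x 1 => "b1"
  'a' x 2 => "a2"
  'b' x 2 => "b2"
  'a' x 2 => "a2"
Compressed: "a1b1a1c2b1a2b2a2"
Compressed length: 16

16


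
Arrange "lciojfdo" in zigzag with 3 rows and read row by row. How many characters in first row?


Zigzag "lciojfdo" into 3 rows:
Placing characters:
  'l' => row 0
  'c' => row 1
  'i' => row 2
  'o' => row 1
  'j' => row 0
  'f' => row 1
  'd' => row 2
  'o' => row 1
Rows:
  Row 0: "lj"
  Row 1: "cofo"
  Row 2: "id"
First row length: 2

2


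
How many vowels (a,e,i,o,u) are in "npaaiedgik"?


Input: npaaiedgik
Checking each character:
  'n' at position 0: consonant
  'p' at position 1: consonant
  'a' at position 2: vowel (running total: 1)
  'a' at position 3: vowel (running total: 2)
  'i' at position 4: vowel (running total: 3)
  'e' at position 5: vowel (running total: 4)
  'd' at position 6: consonant
  'g' at position 7: consonant
  'i' at position 8: vowel (running total: 5)
  'k' at position 9: consonant
Total vowels: 5

5


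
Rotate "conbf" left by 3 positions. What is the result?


Input: "conbf", rotate left by 3
First 3 characters: "con"
Remaining characters: "bf"
Concatenate remaining + first: "bf" + "con" = "bfcon"

bfcon


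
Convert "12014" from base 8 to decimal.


Input: "12014" in base 8
Positional expansion:
  Digit '1' (value 1) x 8^4 = 4096
  Digit '2' (value 2) x 8^3 = 1024
  Digit '0' (value 0) x 8^2 = 0
  Digit '1' (value 1) x 8^1 = 8
  Digit '4' (value 4) x 8^0 = 4
Sum = 5132

5132


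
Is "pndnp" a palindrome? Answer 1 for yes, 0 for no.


Input: pndnp
Reversed: pndnp
  Compare pos 0 ('p') with pos 4 ('p'): match
  Compare pos 1 ('n') with pos 3 ('n'): match
Result: palindrome

1


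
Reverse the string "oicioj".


Input: oicioj
Reading characters right to left:
  Position 5: 'j'
  Position 4: 'o'
  Position 3: 'i'
  Position 2: 'c'
  Position 1: 'i'
  Position 0: 'o'
Reversed: joicio

joicio


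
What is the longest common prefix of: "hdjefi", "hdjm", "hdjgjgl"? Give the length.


Words: hdjefi, hdjm, hdjgjgl
  Position 0: all 'h' => match
  Position 1: all 'd' => match
  Position 2: all 'j' => match
  Position 3: ('e', 'm', 'g') => mismatch, stop
LCP = "hdj" (length 3)

3


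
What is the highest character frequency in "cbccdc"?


Input: cbccdc
Character counts:
  'b': 1
  'c': 4
  'd': 1
Maximum frequency: 4

4


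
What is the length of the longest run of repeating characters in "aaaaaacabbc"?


Input: "aaaaaacabbc"
Scanning for longest run:
  Position 1 ('a'): continues run of 'a', length=2
  Position 2 ('a'): continues run of 'a', length=3
  Position 3 ('a'): continues run of 'a', length=4
  Position 4 ('a'): continues run of 'a', length=5
  Position 5 ('a'): continues run of 'a', length=6
  Position 6 ('c'): new char, reset run to 1
  Position 7 ('a'): new char, reset run to 1
  Position 8 ('b'): new char, reset run to 1
  Position 9 ('b'): continues run of 'b', length=2
  Position 10 ('c'): new char, reset run to 1
Longest run: 'a' with length 6

6


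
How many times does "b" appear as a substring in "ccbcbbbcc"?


Searching for "b" in "ccbcbbbcc"
Scanning each position:
  Position 0: "c" => no
  Position 1: "c" => no
  Position 2: "b" => MATCH
  Position 3: "c" => no
  Position 4: "b" => MATCH
  Position 5: "b" => MATCH
  Position 6: "b" => MATCH
  Position 7: "c" => no
  Position 8: "c" => no
Total occurrences: 4

4


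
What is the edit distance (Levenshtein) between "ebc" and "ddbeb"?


Computing edit distance: "ebc" -> "ddbeb"
DP table:
           d    d    b    e    b
      0    1    2    3    4    5
  e   1    1    2    3    3    4
  b   2    2    2    2    3    3
  c   3    3    3    3    3    4
Edit distance = dp[3][5] = 4

4


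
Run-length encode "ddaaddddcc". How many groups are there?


Input: ddaaddddcc
Scanning for consecutive runs:
  Group 1: 'd' x 2 (positions 0-1)
  Group 2: 'a' x 2 (positions 2-3)
  Group 3: 'd' x 4 (positions 4-7)
  Group 4: 'c' x 2 (positions 8-9)
Total groups: 4

4


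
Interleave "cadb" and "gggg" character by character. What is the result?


Interleaving "cadb" and "gggg":
  Position 0: 'c' from first, 'g' from second => "cg"
  Position 1: 'a' from first, 'g' from second => "ag"
  Position 2: 'd' from first, 'g' from second => "dg"
  Position 3: 'b' from first, 'g' from second => "bg"
Result: cgagdgbg

cgagdgbg


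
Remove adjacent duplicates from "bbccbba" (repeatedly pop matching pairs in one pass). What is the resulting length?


Input: bbccbba
Stack-based adjacent duplicate removal:
  Read 'b': push. Stack: b
  Read 'b': matches stack top 'b' => pop. Stack: (empty)
  Read 'c': push. Stack: c
  Read 'c': matches stack top 'c' => pop. Stack: (empty)
  Read 'b': push. Stack: b
  Read 'b': matches stack top 'b' => pop. Stack: (empty)
  Read 'a': push. Stack: a
Final stack: "a" (length 1)

1


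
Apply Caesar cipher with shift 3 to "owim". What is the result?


Caesar cipher: shift "owim" by 3
  'o' (pos 14) + 3 = pos 17 = 'r'
  'w' (pos 22) + 3 = pos 25 = 'z'
  'i' (pos 8) + 3 = pos 11 = 'l'
  'm' (pos 12) + 3 = pos 15 = 'p'
Result: rzlp

rzlp


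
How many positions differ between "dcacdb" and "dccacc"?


Comparing "dcacdb" and "dccacc" position by position:
  Position 0: 'd' vs 'd' => same
  Position 1: 'c' vs 'c' => same
  Position 2: 'a' vs 'c' => DIFFER
  Position 3: 'c' vs 'a' => DIFFER
  Position 4: 'd' vs 'c' => DIFFER
  Position 5: 'b' vs 'c' => DIFFER
Positions that differ: 4

4


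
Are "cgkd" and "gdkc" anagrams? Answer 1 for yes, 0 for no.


Strings: "cgkd", "gdkc"
Sorted first:  cdgk
Sorted second: cdgk
Sorted forms match => anagrams

1


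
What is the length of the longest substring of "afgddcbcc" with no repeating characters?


Input: "afgddcbcc"
Sliding window (track last position of each char):
  Position 0 ('a'): window [0,0] length 1 -- new best
  Position 1 ('f'): window [0,1] length 2 -- new best
  Position 2 ('g'): window [0,2] length 3 -- new best
  Position 3 ('d'): window [0,3] length 4 -- new best
  Position 4 ('d'): repeat (last at 3), move window start to 4
  Position 4 ('d'): window [4,4] length 1
  Position 5 ('c'): window [4,5] length 2
  Position 6 ('b'): window [4,6] length 3
  Position 7 ('c'): repeat (last at 5), move window start to 6
  Position 7 ('c'): window [6,7] length 2
  Position 8 ('c'): repeat (last at 7), move window start to 8
  Position 8 ('c'): window [8,8] length 1
Longest substring with no repeats: "afgd" with length 4

4


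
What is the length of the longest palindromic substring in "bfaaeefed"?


Input: "bfaaeefed"
Checking substrings for palindromes:
  [5:8] "efe" (len 3) => palindrome
  [2:4] "aa" (len 2) => palindrome
  [4:6] "ee" (len 2) => palindrome
Longest palindromic substring: "efe" with length 3

3


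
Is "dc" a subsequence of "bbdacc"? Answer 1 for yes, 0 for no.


Check if "dc" is a subsequence of "bbdacc"
Greedy scan:
  Position 0 ('b'): no match needed
  Position 1 ('b'): no match needed
  Position 2 ('d'): matches sub[0] = 'd'
  Position 3 ('a'): no match needed
  Position 4 ('c'): matches sub[1] = 'c'
  Position 5 ('c'): no match needed
All 2 characters matched => is a subsequence

1


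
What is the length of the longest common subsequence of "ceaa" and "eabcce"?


LCS of "ceaa" and "eabcce"
DP table:
           e    a    b    c    c    e
      0    0    0    0    0    0    0
  c   0    0    0    0    1    1    1
  e   0    1    1    1    1    1    2
  a   0    1    2    2    2    2    2
  a   0    1    2    2    2    2    2
LCS length = dp[4][6] = 2

2


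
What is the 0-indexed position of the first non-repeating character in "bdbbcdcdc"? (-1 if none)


Input: bdbbcdcdc
Character frequencies:
  'b': 3
  'c': 3
  'd': 3
Scanning left to right for freq == 1:
  Position 0 ('b'): freq=3, skip
  Position 1 ('d'): freq=3, skip
  Position 2 ('b'): freq=3, skip
  Position 3 ('b'): freq=3, skip
  Position 4 ('c'): freq=3, skip
  Position 5 ('d'): freq=3, skip
  Position 6 ('c'): freq=3, skip
  Position 7 ('d'): freq=3, skip
  Position 8 ('c'): freq=3, skip
  No unique character found => answer = -1

-1


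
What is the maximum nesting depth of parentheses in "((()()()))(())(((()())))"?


Input: "((()()()))(())(((()())))"
Tracking depth:
  Position 0 '(': depth becomes 1
  Position 1 '(': depth becomes 2
  Position 2 '(': depth becomes 3
  Position 3 ')': depth becomes 2
  Position 4 '(': depth becomes 3
  Position 5 ')': depth becomes 2
  Position 6 '(': depth becomes 3
  Position 7 ')': depth becomes 2
  Position 8 ')': depth becomes 1
  Position 9 ')': depth becomes 0
  Position 10 '(': depth becomes 1
  Position 11 '(': depth becomes 2
  Position 12 ')': depth becomes 1
  Position 13 ')': depth becomes 0
  Position 14 '(': depth becomes 1
  Position 15 '(': depth becomes 2
  Position 16 '(': depth becomes 3
  Position 17 '(': depth becomes 4
  Position 18 ')': depth becomes 3
  Position 19 '(': depth becomes 4
  Position 20 ')': depth becomes 3
  Position 21 ')': depth becomes 2
  Position 22 ')': depth becomes 1
  Position 23 ')': depth becomes 0
Maximum depth reached: 4

4


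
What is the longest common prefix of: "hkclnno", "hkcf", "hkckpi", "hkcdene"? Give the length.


Words: hkclnno, hkcf, hkckpi, hkcdene
  Position 0: all 'h' => match
  Position 1: all 'k' => match
  Position 2: all 'c' => match
  Position 3: ('l', 'f', 'k', 'd') => mismatch, stop
LCP = "hkc" (length 3)

3


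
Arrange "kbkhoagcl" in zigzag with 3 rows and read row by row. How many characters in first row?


Zigzag "kbkhoagcl" into 3 rows:
Placing characters:
  'k' => row 0
  'b' => row 1
  'k' => row 2
  'h' => row 1
  'o' => row 0
  'a' => row 1
  'g' => row 2
  'c' => row 1
  'l' => row 0
Rows:
  Row 0: "kol"
  Row 1: "bhac"
  Row 2: "kg"
First row length: 3

3


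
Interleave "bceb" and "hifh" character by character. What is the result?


Interleaving "bceb" and "hifh":
  Position 0: 'b' from first, 'h' from second => "bh"
  Position 1: 'c' from first, 'i' from second => "ci"
  Position 2: 'e' from first, 'f' from second => "ef"
  Position 3: 'b' from first, 'h' from second => "bh"
Result: bhciefbh

bhciefbh


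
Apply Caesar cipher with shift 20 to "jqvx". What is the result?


Caesar cipher: shift "jqvx" by 20
  'j' (pos 9) + 20 = pos 3 = 'd'
  'q' (pos 16) + 20 = pos 10 = 'k'
  'v' (pos 21) + 20 = pos 15 = 'p'
  'x' (pos 23) + 20 = pos 17 = 'r'
Result: dkpr

dkpr


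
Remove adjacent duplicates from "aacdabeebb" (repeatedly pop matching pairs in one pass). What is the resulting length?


Input: aacdabeebb
Stack-based adjacent duplicate removal:
  Read 'a': push. Stack: a
  Read 'a': matches stack top 'a' => pop. Stack: (empty)
  Read 'c': push. Stack: c
  Read 'd': push. Stack: cd
  Read 'a': push. Stack: cda
  Read 'b': push. Stack: cdab
  Read 'e': push. Stack: cdabe
  Read 'e': matches stack top 'e' => pop. Stack: cdab
  Read 'b': matches stack top 'b' => pop. Stack: cda
  Read 'b': push. Stack: cdab
Final stack: "cdab" (length 4)

4


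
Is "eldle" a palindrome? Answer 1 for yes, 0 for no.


Input: eldle
Reversed: eldle
  Compare pos 0 ('e') with pos 4 ('e'): match
  Compare pos 1 ('l') with pos 3 ('l'): match
Result: palindrome

1


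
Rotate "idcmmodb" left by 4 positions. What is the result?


Input: "idcmmodb", rotate left by 4
First 4 characters: "idcm"
Remaining characters: "modb"
Concatenate remaining + first: "modb" + "idcm" = "modbidcm"

modbidcm


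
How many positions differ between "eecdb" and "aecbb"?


Comparing "eecdb" and "aecbb" position by position:
  Position 0: 'e' vs 'a' => DIFFER
  Position 1: 'e' vs 'e' => same
  Position 2: 'c' vs 'c' => same
  Position 3: 'd' vs 'b' => DIFFER
  Position 4: 'b' vs 'b' => same
Positions that differ: 2

2


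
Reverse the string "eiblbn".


Input: eiblbn
Reading characters right to left:
  Position 5: 'n'
  Position 4: 'b'
  Position 3: 'l'
  Position 2: 'b'
  Position 1: 'i'
  Position 0: 'e'
Reversed: nblbie

nblbie


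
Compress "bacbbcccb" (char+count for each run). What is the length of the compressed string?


Input: bacbbcccb
Runs:
  'b' x 1 => "b1"
  'a' x 1 => "a1"
  'c' x 1 => "c1"
  'b' x 2 => "b2"
  'c' x 3 => "c3"
  'b' x 1 => "b1"
Compressed: "b1a1c1b2c3b1"
Compressed length: 12

12


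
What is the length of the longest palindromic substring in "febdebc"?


Input: "febdebc"
Checking substrings for palindromes:
  No multi-char palindromic substrings found
Longest palindromic substring: "f" with length 1

1


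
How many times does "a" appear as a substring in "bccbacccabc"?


Searching for "a" in "bccbacccabc"
Scanning each position:
  Position 0: "b" => no
  Position 1: "c" => no
  Position 2: "c" => no
  Position 3: "b" => no
  Position 4: "a" => MATCH
  Position 5: "c" => no
  Position 6: "c" => no
  Position 7: "c" => no
  Position 8: "a" => MATCH
  Position 9: "b" => no
  Position 10: "c" => no
Total occurrences: 2

2


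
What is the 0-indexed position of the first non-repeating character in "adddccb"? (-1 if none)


Input: adddccb
Character frequencies:
  'a': 1
  'b': 1
  'c': 2
  'd': 3
Scanning left to right for freq == 1:
  Position 0 ('a'): unique! => answer = 0

0


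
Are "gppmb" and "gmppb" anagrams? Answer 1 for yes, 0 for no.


Strings: "gppmb", "gmppb"
Sorted first:  bgmpp
Sorted second: bgmpp
Sorted forms match => anagrams

1


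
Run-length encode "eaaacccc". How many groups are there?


Input: eaaacccc
Scanning for consecutive runs:
  Group 1: 'e' x 1 (positions 0-0)
  Group 2: 'a' x 3 (positions 1-3)
  Group 3: 'c' x 4 (positions 4-7)
Total groups: 3

3


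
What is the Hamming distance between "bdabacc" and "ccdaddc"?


Comparing "bdabacc" and "ccdaddc" position by position:
  Position 0: 'b' vs 'c' => differ
  Position 1: 'd' vs 'c' => differ
  Position 2: 'a' vs 'd' => differ
  Position 3: 'b' vs 'a' => differ
  Position 4: 'a' vs 'd' => differ
  Position 5: 'c' vs 'd' => differ
  Position 6: 'c' vs 'c' => same
Total differences (Hamming distance): 6

6


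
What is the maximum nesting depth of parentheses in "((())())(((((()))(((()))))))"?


Input: "((())())(((((()))(((()))))))"
Tracking depth:
  Position 0 '(': depth becomes 1
  Position 1 '(': depth becomes 2
  Position 2 '(': depth becomes 3
  Position 3 ')': depth becomes 2
  Position 4 ')': depth becomes 1
  Position 5 '(': depth becomes 2
  Position 6 ')': depth becomes 1
  Position 7 ')': depth becomes 0
  Position 8 '(': depth becomes 1
  Position 9 '(': depth becomes 2
  Position 10 '(': depth becomes 3
  Position 11 '(': depth becomes 4
  Position 12 '(': depth becomes 5
  Position 13 '(': depth becomes 6
  Position 14 ')': depth becomes 5
  Position 15 ')': depth becomes 4
  Position 16 ')': depth becomes 3
  Position 17 '(': depth becomes 4
  Position 18 '(': depth becomes 5
  Position 19 '(': depth becomes 6
  Position 20 '(': depth becomes 7
  Position 21 ')': depth becomes 6
  Position 22 ')': depth becomes 5
  Position 23 ')': depth becomes 4
  Position 24 ')': depth becomes 3
  Position 25 ')': depth becomes 2
  Position 26 ')': depth becomes 1
  Position 27 ')': depth becomes 0
Maximum depth reached: 7

7


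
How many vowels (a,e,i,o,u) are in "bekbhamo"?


Input: bekbhamo
Checking each character:
  'b' at position 0: consonant
  'e' at position 1: vowel (running total: 1)
  'k' at position 2: consonant
  'b' at position 3: consonant
  'h' at position 4: consonant
  'a' at position 5: vowel (running total: 2)
  'm' at position 6: consonant
  'o' at position 7: vowel (running total: 3)
Total vowels: 3

3


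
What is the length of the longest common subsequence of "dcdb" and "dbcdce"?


LCS of "dcdb" and "dbcdce"
DP table:
           d    b    c    d    c    e
      0    0    0    0    0    0    0
  d   0    1    1    1    1    1    1
  c   0    1    1    2    2    2    2
  d   0    1    1    2    3    3    3
  b   0    1    2    2    3    3    3
LCS length = dp[4][6] = 3

3


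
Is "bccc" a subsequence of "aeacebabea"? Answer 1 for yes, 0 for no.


Check if "bccc" is a subsequence of "aeacebabea"
Greedy scan:
  Position 0 ('a'): no match needed
  Position 1 ('e'): no match needed
  Position 2 ('a'): no match needed
  Position 3 ('c'): no match needed
  Position 4 ('e'): no match needed
  Position 5 ('b'): matches sub[0] = 'b'
  Position 6 ('a'): no match needed
  Position 7 ('b'): no match needed
  Position 8 ('e'): no match needed
  Position 9 ('a'): no match needed
Only matched 1/4 characters => not a subsequence

0


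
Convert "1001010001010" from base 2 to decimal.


Input: "1001010001010" in base 2
Positional expansion:
  Digit '1' (value 1) x 2^12 = 4096
  Digit '0' (value 0) x 2^11 = 0
  Digit '0' (value 0) x 2^10 = 0
  Digit '1' (value 1) x 2^9 = 512
  Digit '0' (value 0) x 2^8 = 0
  Digit '1' (value 1) x 2^7 = 128
  Digit '0' (value 0) x 2^6 = 0
  Digit '0' (value 0) x 2^5 = 0
  Digit '0' (value 0) x 2^4 = 0
  Digit '1' (value 1) x 2^3 = 8
  Digit '0' (value 0) x 2^2 = 0
  Digit '1' (value 1) x 2^1 = 2
  Digit '0' (value 0) x 2^0 = 0
Sum = 4746

4746


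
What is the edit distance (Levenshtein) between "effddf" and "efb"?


Computing edit distance: "effddf" -> "efb"
DP table:
           e    f    b
      0    1    2    3
  e   1    0    1    2
  f   2    1    0    1
  f   3    2    1    1
  d   4    3    2    2
  d   5    4    3    3
  f   6    5    4    4
Edit distance = dp[6][3] = 4

4


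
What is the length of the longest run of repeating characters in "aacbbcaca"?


Input: "aacbbcaca"
Scanning for longest run:
  Position 1 ('a'): continues run of 'a', length=2
  Position 2 ('c'): new char, reset run to 1
  Position 3 ('b'): new char, reset run to 1
  Position 4 ('b'): continues run of 'b', length=2
  Position 5 ('c'): new char, reset run to 1
  Position 6 ('a'): new char, reset run to 1
  Position 7 ('c'): new char, reset run to 1
  Position 8 ('a'): new char, reset run to 1
Longest run: 'a' with length 2

2


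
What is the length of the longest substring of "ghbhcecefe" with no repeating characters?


Input: "ghbhcecefe"
Sliding window (track last position of each char):
  Position 0 ('g'): window [0,0] length 1 -- new best
  Position 1 ('h'): window [0,1] length 2 -- new best
  Position 2 ('b'): window [0,2] length 3 -- new best
  Position 3 ('h'): repeat (last at 1), move window start to 2
  Position 3 ('h'): window [2,3] length 2
  Position 4 ('c'): window [2,4] length 3
  Position 5 ('e'): window [2,5] length 4 -- new best
  Position 6 ('c'): repeat (last at 4), move window start to 5
  Position 6 ('c'): window [5,6] length 2
  Position 7 ('e'): repeat (last at 5), move window start to 6
  Position 7 ('e'): window [6,7] length 2
  Position 8 ('f'): window [6,8] length 3
  Position 9 ('e'): repeat (last at 7), move window start to 8
  Position 9 ('e'): window [8,9] length 2
Longest substring with no repeats: "bhce" with length 4

4


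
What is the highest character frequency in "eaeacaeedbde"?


Input: eaeacaeedbde
Character counts:
  'a': 3
  'b': 1
  'c': 1
  'd': 2
  'e': 5
Maximum frequency: 5

5


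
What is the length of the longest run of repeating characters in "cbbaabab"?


Input: "cbbaabab"
Scanning for longest run:
  Position 1 ('b'): new char, reset run to 1
  Position 2 ('b'): continues run of 'b', length=2
  Position 3 ('a'): new char, reset run to 1
  Position 4 ('a'): continues run of 'a', length=2
  Position 5 ('b'): new char, reset run to 1
  Position 6 ('a'): new char, reset run to 1
  Position 7 ('b'): new char, reset run to 1
Longest run: 'b' with length 2

2


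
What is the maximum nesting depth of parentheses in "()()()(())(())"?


Input: "()()()(())(())"
Tracking depth:
  Position 0 '(': depth becomes 1
  Position 1 ')': depth becomes 0
  Position 2 '(': depth becomes 1
  Position 3 ')': depth becomes 0
  Position 4 '(': depth becomes 1
  Position 5 ')': depth becomes 0
  Position 6 '(': depth becomes 1
  Position 7 '(': depth becomes 2
  Position 8 ')': depth becomes 1
  Position 9 ')': depth becomes 0
  Position 10 '(': depth becomes 1
  Position 11 '(': depth becomes 2
  Position 12 ')': depth becomes 1
  Position 13 ')': depth becomes 0
Maximum depth reached: 2

2


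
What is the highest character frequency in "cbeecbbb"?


Input: cbeecbbb
Character counts:
  'b': 4
  'c': 2
  'e': 2
Maximum frequency: 4

4


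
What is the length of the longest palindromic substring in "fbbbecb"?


Input: "fbbbecb"
Checking substrings for palindromes:
  [1:4] "bbb" (len 3) => palindrome
  [1:3] "bb" (len 2) => palindrome
  [2:4] "bb" (len 2) => palindrome
Longest palindromic substring: "bbb" with length 3

3


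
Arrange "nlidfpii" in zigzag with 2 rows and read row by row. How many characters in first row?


Zigzag "nlidfpii" into 2 rows:
Placing characters:
  'n' => row 0
  'l' => row 1
  'i' => row 0
  'd' => row 1
  'f' => row 0
  'p' => row 1
  'i' => row 0
  'i' => row 1
Rows:
  Row 0: "nifi"
  Row 1: "ldpi"
First row length: 4

4


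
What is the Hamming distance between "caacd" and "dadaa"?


Comparing "caacd" and "dadaa" position by position:
  Position 0: 'c' vs 'd' => differ
  Position 1: 'a' vs 'a' => same
  Position 2: 'a' vs 'd' => differ
  Position 3: 'c' vs 'a' => differ
  Position 4: 'd' vs 'a' => differ
Total differences (Hamming distance): 4

4


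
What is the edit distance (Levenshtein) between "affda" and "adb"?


Computing edit distance: "affda" -> "adb"
DP table:
           a    d    b
      0    1    2    3
  a   1    0    1    2
  f   2    1    1    2
  f   3    2    2    2
  d   4    3    2    3
  a   5    4    3    3
Edit distance = dp[5][3] = 3

3


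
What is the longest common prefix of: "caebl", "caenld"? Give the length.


Words: caebl, caenld
  Position 0: all 'c' => match
  Position 1: all 'a' => match
  Position 2: all 'e' => match
  Position 3: ('b', 'n') => mismatch, stop
LCP = "cae" (length 3)

3
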